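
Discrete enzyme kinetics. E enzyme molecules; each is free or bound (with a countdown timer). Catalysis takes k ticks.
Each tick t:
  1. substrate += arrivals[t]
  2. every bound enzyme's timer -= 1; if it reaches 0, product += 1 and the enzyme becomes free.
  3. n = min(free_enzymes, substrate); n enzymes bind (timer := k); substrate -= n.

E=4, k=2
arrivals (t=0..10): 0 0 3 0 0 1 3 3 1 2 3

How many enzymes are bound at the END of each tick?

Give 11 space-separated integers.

t=0: arr=0 -> substrate=0 bound=0 product=0
t=1: arr=0 -> substrate=0 bound=0 product=0
t=2: arr=3 -> substrate=0 bound=3 product=0
t=3: arr=0 -> substrate=0 bound=3 product=0
t=4: arr=0 -> substrate=0 bound=0 product=3
t=5: arr=1 -> substrate=0 bound=1 product=3
t=6: arr=3 -> substrate=0 bound=4 product=3
t=7: arr=3 -> substrate=2 bound=4 product=4
t=8: arr=1 -> substrate=0 bound=4 product=7
t=9: arr=2 -> substrate=1 bound=4 product=8
t=10: arr=3 -> substrate=1 bound=4 product=11

Answer: 0 0 3 3 0 1 4 4 4 4 4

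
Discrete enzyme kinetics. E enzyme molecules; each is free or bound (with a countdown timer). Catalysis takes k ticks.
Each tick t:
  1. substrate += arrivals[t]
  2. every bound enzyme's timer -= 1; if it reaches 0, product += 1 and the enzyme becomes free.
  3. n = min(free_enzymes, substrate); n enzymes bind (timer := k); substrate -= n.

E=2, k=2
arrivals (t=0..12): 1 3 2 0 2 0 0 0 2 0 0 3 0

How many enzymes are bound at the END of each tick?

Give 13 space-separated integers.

t=0: arr=1 -> substrate=0 bound=1 product=0
t=1: arr=3 -> substrate=2 bound=2 product=0
t=2: arr=2 -> substrate=3 bound=2 product=1
t=3: arr=0 -> substrate=2 bound=2 product=2
t=4: arr=2 -> substrate=3 bound=2 product=3
t=5: arr=0 -> substrate=2 bound=2 product=4
t=6: arr=0 -> substrate=1 bound=2 product=5
t=7: arr=0 -> substrate=0 bound=2 product=6
t=8: arr=2 -> substrate=1 bound=2 product=7
t=9: arr=0 -> substrate=0 bound=2 product=8
t=10: arr=0 -> substrate=0 bound=1 product=9
t=11: arr=3 -> substrate=1 bound=2 product=10
t=12: arr=0 -> substrate=1 bound=2 product=10

Answer: 1 2 2 2 2 2 2 2 2 2 1 2 2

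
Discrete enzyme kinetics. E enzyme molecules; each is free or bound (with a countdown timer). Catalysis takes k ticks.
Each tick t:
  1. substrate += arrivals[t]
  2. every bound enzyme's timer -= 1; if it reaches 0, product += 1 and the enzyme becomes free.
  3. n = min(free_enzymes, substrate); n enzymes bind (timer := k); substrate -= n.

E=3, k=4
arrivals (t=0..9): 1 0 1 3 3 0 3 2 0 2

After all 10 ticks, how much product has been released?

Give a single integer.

t=0: arr=1 -> substrate=0 bound=1 product=0
t=1: arr=0 -> substrate=0 bound=1 product=0
t=2: arr=1 -> substrate=0 bound=2 product=0
t=3: arr=3 -> substrate=2 bound=3 product=0
t=4: arr=3 -> substrate=4 bound=3 product=1
t=5: arr=0 -> substrate=4 bound=3 product=1
t=6: arr=3 -> substrate=6 bound=3 product=2
t=7: arr=2 -> substrate=7 bound=3 product=3
t=8: arr=0 -> substrate=6 bound=3 product=4
t=9: arr=2 -> substrate=8 bound=3 product=4

Answer: 4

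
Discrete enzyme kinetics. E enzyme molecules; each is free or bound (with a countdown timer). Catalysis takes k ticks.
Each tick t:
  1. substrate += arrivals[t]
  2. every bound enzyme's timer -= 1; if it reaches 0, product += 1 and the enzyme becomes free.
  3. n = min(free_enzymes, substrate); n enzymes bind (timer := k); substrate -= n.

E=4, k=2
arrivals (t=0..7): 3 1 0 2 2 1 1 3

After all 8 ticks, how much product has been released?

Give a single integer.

Answer: 9

Derivation:
t=0: arr=3 -> substrate=0 bound=3 product=0
t=1: arr=1 -> substrate=0 bound=4 product=0
t=2: arr=0 -> substrate=0 bound=1 product=3
t=3: arr=2 -> substrate=0 bound=2 product=4
t=4: arr=2 -> substrate=0 bound=4 product=4
t=5: arr=1 -> substrate=0 bound=3 product=6
t=6: arr=1 -> substrate=0 bound=2 product=8
t=7: arr=3 -> substrate=0 bound=4 product=9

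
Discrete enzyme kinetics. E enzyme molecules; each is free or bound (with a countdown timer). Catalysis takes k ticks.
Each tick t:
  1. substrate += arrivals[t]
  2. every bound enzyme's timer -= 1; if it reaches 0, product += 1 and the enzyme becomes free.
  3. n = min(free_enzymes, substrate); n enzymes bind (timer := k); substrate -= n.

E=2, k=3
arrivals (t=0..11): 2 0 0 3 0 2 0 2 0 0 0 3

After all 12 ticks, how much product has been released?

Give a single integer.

Answer: 6

Derivation:
t=0: arr=2 -> substrate=0 bound=2 product=0
t=1: arr=0 -> substrate=0 bound=2 product=0
t=2: arr=0 -> substrate=0 bound=2 product=0
t=3: arr=3 -> substrate=1 bound=2 product=2
t=4: arr=0 -> substrate=1 bound=2 product=2
t=5: arr=2 -> substrate=3 bound=2 product=2
t=6: arr=0 -> substrate=1 bound=2 product=4
t=7: arr=2 -> substrate=3 bound=2 product=4
t=8: arr=0 -> substrate=3 bound=2 product=4
t=9: arr=0 -> substrate=1 bound=2 product=6
t=10: arr=0 -> substrate=1 bound=2 product=6
t=11: arr=3 -> substrate=4 bound=2 product=6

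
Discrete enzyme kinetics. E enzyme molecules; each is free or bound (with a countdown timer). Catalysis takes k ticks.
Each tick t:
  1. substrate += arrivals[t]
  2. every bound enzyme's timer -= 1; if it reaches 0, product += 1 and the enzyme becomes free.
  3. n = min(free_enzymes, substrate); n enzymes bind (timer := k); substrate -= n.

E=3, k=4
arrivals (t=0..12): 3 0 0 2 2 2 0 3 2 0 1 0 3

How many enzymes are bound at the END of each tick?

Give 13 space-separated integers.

Answer: 3 3 3 3 3 3 3 3 3 3 3 3 3

Derivation:
t=0: arr=3 -> substrate=0 bound=3 product=0
t=1: arr=0 -> substrate=0 bound=3 product=0
t=2: arr=0 -> substrate=0 bound=3 product=0
t=3: arr=2 -> substrate=2 bound=3 product=0
t=4: arr=2 -> substrate=1 bound=3 product=3
t=5: arr=2 -> substrate=3 bound=3 product=3
t=6: arr=0 -> substrate=3 bound=3 product=3
t=7: arr=3 -> substrate=6 bound=3 product=3
t=8: arr=2 -> substrate=5 bound=3 product=6
t=9: arr=0 -> substrate=5 bound=3 product=6
t=10: arr=1 -> substrate=6 bound=3 product=6
t=11: arr=0 -> substrate=6 bound=3 product=6
t=12: arr=3 -> substrate=6 bound=3 product=9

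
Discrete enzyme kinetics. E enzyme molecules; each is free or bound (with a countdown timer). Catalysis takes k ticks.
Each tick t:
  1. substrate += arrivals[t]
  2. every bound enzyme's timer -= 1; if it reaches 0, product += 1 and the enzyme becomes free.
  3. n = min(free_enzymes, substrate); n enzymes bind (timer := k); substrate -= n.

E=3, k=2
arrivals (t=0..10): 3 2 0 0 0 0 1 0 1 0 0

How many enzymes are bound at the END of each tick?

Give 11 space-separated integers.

Answer: 3 3 2 2 0 0 1 1 1 1 0

Derivation:
t=0: arr=3 -> substrate=0 bound=3 product=0
t=1: arr=2 -> substrate=2 bound=3 product=0
t=2: arr=0 -> substrate=0 bound=2 product=3
t=3: arr=0 -> substrate=0 bound=2 product=3
t=4: arr=0 -> substrate=0 bound=0 product=5
t=5: arr=0 -> substrate=0 bound=0 product=5
t=6: arr=1 -> substrate=0 bound=1 product=5
t=7: arr=0 -> substrate=0 bound=1 product=5
t=8: arr=1 -> substrate=0 bound=1 product=6
t=9: arr=0 -> substrate=0 bound=1 product=6
t=10: arr=0 -> substrate=0 bound=0 product=7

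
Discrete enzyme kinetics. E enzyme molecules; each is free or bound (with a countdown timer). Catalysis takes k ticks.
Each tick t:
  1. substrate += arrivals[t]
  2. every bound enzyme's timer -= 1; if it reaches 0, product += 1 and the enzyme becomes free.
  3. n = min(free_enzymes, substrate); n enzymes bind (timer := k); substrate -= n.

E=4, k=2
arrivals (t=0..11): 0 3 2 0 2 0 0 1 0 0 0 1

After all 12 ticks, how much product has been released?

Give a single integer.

t=0: arr=0 -> substrate=0 bound=0 product=0
t=1: arr=3 -> substrate=0 bound=3 product=0
t=2: arr=2 -> substrate=1 bound=4 product=0
t=3: arr=0 -> substrate=0 bound=2 product=3
t=4: arr=2 -> substrate=0 bound=3 product=4
t=5: arr=0 -> substrate=0 bound=2 product=5
t=6: arr=0 -> substrate=0 bound=0 product=7
t=7: arr=1 -> substrate=0 bound=1 product=7
t=8: arr=0 -> substrate=0 bound=1 product=7
t=9: arr=0 -> substrate=0 bound=0 product=8
t=10: arr=0 -> substrate=0 bound=0 product=8
t=11: arr=1 -> substrate=0 bound=1 product=8

Answer: 8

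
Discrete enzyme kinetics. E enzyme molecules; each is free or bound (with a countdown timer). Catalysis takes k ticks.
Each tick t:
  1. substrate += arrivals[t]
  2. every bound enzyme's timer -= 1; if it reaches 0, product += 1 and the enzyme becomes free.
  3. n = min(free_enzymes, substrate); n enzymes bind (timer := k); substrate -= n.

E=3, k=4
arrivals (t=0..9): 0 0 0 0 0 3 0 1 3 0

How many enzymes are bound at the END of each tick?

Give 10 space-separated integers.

Answer: 0 0 0 0 0 3 3 3 3 3

Derivation:
t=0: arr=0 -> substrate=0 bound=0 product=0
t=1: arr=0 -> substrate=0 bound=0 product=0
t=2: arr=0 -> substrate=0 bound=0 product=0
t=3: arr=0 -> substrate=0 bound=0 product=0
t=4: arr=0 -> substrate=0 bound=0 product=0
t=5: arr=3 -> substrate=0 bound=3 product=0
t=6: arr=0 -> substrate=0 bound=3 product=0
t=7: arr=1 -> substrate=1 bound=3 product=0
t=8: arr=3 -> substrate=4 bound=3 product=0
t=9: arr=0 -> substrate=1 bound=3 product=3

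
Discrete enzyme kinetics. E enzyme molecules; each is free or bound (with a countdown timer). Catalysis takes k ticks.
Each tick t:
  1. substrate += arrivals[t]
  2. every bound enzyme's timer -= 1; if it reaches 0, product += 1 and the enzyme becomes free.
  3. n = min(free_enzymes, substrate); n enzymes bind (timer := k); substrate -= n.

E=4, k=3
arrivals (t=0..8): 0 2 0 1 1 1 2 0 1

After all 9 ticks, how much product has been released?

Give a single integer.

t=0: arr=0 -> substrate=0 bound=0 product=0
t=1: arr=2 -> substrate=0 bound=2 product=0
t=2: arr=0 -> substrate=0 bound=2 product=0
t=3: arr=1 -> substrate=0 bound=3 product=0
t=4: arr=1 -> substrate=0 bound=2 product=2
t=5: arr=1 -> substrate=0 bound=3 product=2
t=6: arr=2 -> substrate=0 bound=4 product=3
t=7: arr=0 -> substrate=0 bound=3 product=4
t=8: arr=1 -> substrate=0 bound=3 product=5

Answer: 5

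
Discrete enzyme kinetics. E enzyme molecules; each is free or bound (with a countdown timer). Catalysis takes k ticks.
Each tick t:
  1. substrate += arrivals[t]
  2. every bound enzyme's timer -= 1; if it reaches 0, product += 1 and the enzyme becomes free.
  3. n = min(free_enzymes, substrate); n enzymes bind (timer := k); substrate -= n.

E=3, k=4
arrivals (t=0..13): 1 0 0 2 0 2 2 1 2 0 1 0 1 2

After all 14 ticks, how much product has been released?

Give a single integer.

Answer: 7

Derivation:
t=0: arr=1 -> substrate=0 bound=1 product=0
t=1: arr=0 -> substrate=0 bound=1 product=0
t=2: arr=0 -> substrate=0 bound=1 product=0
t=3: arr=2 -> substrate=0 bound=3 product=0
t=4: arr=0 -> substrate=0 bound=2 product=1
t=5: arr=2 -> substrate=1 bound=3 product=1
t=6: arr=2 -> substrate=3 bound=3 product=1
t=7: arr=1 -> substrate=2 bound=3 product=3
t=8: arr=2 -> substrate=4 bound=3 product=3
t=9: arr=0 -> substrate=3 bound=3 product=4
t=10: arr=1 -> substrate=4 bound=3 product=4
t=11: arr=0 -> substrate=2 bound=3 product=6
t=12: arr=1 -> substrate=3 bound=3 product=6
t=13: arr=2 -> substrate=4 bound=3 product=7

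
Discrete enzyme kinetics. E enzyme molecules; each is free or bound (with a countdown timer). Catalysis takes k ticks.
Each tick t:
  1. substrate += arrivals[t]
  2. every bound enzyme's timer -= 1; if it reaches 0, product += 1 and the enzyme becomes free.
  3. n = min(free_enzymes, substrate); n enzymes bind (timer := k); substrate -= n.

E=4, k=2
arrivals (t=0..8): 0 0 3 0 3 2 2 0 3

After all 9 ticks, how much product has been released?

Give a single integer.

t=0: arr=0 -> substrate=0 bound=0 product=0
t=1: arr=0 -> substrate=0 bound=0 product=0
t=2: arr=3 -> substrate=0 bound=3 product=0
t=3: arr=0 -> substrate=0 bound=3 product=0
t=4: arr=3 -> substrate=0 bound=3 product=3
t=5: arr=2 -> substrate=1 bound=4 product=3
t=6: arr=2 -> substrate=0 bound=4 product=6
t=7: arr=0 -> substrate=0 bound=3 product=7
t=8: arr=3 -> substrate=0 bound=3 product=10

Answer: 10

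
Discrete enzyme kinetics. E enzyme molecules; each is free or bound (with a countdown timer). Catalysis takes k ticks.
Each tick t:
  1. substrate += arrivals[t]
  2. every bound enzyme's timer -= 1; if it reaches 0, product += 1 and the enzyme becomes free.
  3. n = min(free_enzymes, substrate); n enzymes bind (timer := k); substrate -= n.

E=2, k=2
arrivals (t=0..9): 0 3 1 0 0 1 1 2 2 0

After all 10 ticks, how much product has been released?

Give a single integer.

t=0: arr=0 -> substrate=0 bound=0 product=0
t=1: arr=3 -> substrate=1 bound=2 product=0
t=2: arr=1 -> substrate=2 bound=2 product=0
t=3: arr=0 -> substrate=0 bound=2 product=2
t=4: arr=0 -> substrate=0 bound=2 product=2
t=5: arr=1 -> substrate=0 bound=1 product=4
t=6: arr=1 -> substrate=0 bound=2 product=4
t=7: arr=2 -> substrate=1 bound=2 product=5
t=8: arr=2 -> substrate=2 bound=2 product=6
t=9: arr=0 -> substrate=1 bound=2 product=7

Answer: 7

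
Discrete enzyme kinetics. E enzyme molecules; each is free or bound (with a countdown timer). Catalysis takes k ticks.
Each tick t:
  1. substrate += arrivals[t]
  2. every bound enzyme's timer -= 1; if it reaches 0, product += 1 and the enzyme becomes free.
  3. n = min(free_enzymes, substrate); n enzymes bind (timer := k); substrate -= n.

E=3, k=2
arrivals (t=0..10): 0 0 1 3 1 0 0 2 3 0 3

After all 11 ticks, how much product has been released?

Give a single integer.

t=0: arr=0 -> substrate=0 bound=0 product=0
t=1: arr=0 -> substrate=0 bound=0 product=0
t=2: arr=1 -> substrate=0 bound=1 product=0
t=3: arr=3 -> substrate=1 bound=3 product=0
t=4: arr=1 -> substrate=1 bound=3 product=1
t=5: arr=0 -> substrate=0 bound=2 product=3
t=6: arr=0 -> substrate=0 bound=1 product=4
t=7: arr=2 -> substrate=0 bound=2 product=5
t=8: arr=3 -> substrate=2 bound=3 product=5
t=9: arr=0 -> substrate=0 bound=3 product=7
t=10: arr=3 -> substrate=2 bound=3 product=8

Answer: 8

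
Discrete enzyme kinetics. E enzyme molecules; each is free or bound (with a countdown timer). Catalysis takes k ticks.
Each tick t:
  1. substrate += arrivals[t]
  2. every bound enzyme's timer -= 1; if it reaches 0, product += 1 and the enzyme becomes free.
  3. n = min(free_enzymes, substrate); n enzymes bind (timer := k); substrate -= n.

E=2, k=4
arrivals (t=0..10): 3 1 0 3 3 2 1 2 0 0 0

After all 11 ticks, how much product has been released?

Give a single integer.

t=0: arr=3 -> substrate=1 bound=2 product=0
t=1: arr=1 -> substrate=2 bound=2 product=0
t=2: arr=0 -> substrate=2 bound=2 product=0
t=3: arr=3 -> substrate=5 bound=2 product=0
t=4: arr=3 -> substrate=6 bound=2 product=2
t=5: arr=2 -> substrate=8 bound=2 product=2
t=6: arr=1 -> substrate=9 bound=2 product=2
t=7: arr=2 -> substrate=11 bound=2 product=2
t=8: arr=0 -> substrate=9 bound=2 product=4
t=9: arr=0 -> substrate=9 bound=2 product=4
t=10: arr=0 -> substrate=9 bound=2 product=4

Answer: 4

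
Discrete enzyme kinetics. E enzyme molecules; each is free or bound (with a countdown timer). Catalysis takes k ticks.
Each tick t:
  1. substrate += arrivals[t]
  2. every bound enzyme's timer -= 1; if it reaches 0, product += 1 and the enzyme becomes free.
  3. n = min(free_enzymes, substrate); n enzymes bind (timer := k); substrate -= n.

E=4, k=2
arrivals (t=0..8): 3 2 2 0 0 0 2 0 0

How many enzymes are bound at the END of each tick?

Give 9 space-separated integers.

t=0: arr=3 -> substrate=0 bound=3 product=0
t=1: arr=2 -> substrate=1 bound=4 product=0
t=2: arr=2 -> substrate=0 bound=4 product=3
t=3: arr=0 -> substrate=0 bound=3 product=4
t=4: arr=0 -> substrate=0 bound=0 product=7
t=5: arr=0 -> substrate=0 bound=0 product=7
t=6: arr=2 -> substrate=0 bound=2 product=7
t=7: arr=0 -> substrate=0 bound=2 product=7
t=8: arr=0 -> substrate=0 bound=0 product=9

Answer: 3 4 4 3 0 0 2 2 0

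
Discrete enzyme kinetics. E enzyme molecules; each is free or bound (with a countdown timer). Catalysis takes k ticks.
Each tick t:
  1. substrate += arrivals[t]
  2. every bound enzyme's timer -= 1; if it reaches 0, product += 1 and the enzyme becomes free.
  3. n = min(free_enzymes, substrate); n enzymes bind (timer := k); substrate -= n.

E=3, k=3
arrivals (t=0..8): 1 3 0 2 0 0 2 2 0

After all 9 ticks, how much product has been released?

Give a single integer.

Answer: 6

Derivation:
t=0: arr=1 -> substrate=0 bound=1 product=0
t=1: arr=3 -> substrate=1 bound=3 product=0
t=2: arr=0 -> substrate=1 bound=3 product=0
t=3: arr=2 -> substrate=2 bound=3 product=1
t=4: arr=0 -> substrate=0 bound=3 product=3
t=5: arr=0 -> substrate=0 bound=3 product=3
t=6: arr=2 -> substrate=1 bound=3 product=4
t=7: arr=2 -> substrate=1 bound=3 product=6
t=8: arr=0 -> substrate=1 bound=3 product=6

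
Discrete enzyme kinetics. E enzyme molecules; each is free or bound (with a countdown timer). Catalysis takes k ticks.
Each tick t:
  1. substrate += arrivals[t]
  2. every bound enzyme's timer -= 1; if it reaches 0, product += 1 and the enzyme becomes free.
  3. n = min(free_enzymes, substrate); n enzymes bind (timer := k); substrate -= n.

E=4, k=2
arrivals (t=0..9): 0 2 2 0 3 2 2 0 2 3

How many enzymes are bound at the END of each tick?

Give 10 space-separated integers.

Answer: 0 2 4 2 3 4 4 3 2 4

Derivation:
t=0: arr=0 -> substrate=0 bound=0 product=0
t=1: arr=2 -> substrate=0 bound=2 product=0
t=2: arr=2 -> substrate=0 bound=4 product=0
t=3: arr=0 -> substrate=0 bound=2 product=2
t=4: arr=3 -> substrate=0 bound=3 product=4
t=5: arr=2 -> substrate=1 bound=4 product=4
t=6: arr=2 -> substrate=0 bound=4 product=7
t=7: arr=0 -> substrate=0 bound=3 product=8
t=8: arr=2 -> substrate=0 bound=2 product=11
t=9: arr=3 -> substrate=1 bound=4 product=11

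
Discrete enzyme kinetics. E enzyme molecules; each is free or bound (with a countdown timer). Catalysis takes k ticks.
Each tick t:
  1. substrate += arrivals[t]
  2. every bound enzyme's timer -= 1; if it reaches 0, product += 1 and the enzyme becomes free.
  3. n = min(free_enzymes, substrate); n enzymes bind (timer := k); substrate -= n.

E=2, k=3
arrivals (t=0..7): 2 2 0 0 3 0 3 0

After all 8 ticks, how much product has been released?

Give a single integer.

Answer: 4

Derivation:
t=0: arr=2 -> substrate=0 bound=2 product=0
t=1: arr=2 -> substrate=2 bound=2 product=0
t=2: arr=0 -> substrate=2 bound=2 product=0
t=3: arr=0 -> substrate=0 bound=2 product=2
t=4: arr=3 -> substrate=3 bound=2 product=2
t=5: arr=0 -> substrate=3 bound=2 product=2
t=6: arr=3 -> substrate=4 bound=2 product=4
t=7: arr=0 -> substrate=4 bound=2 product=4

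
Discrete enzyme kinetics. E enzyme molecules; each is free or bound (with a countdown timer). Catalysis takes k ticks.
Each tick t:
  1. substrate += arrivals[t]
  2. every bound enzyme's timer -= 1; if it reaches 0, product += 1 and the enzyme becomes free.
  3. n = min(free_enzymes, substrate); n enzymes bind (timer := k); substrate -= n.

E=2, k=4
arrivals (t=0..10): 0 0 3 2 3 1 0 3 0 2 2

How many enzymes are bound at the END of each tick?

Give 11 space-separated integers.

t=0: arr=0 -> substrate=0 bound=0 product=0
t=1: arr=0 -> substrate=0 bound=0 product=0
t=2: arr=3 -> substrate=1 bound=2 product=0
t=3: arr=2 -> substrate=3 bound=2 product=0
t=4: arr=3 -> substrate=6 bound=2 product=0
t=5: arr=1 -> substrate=7 bound=2 product=0
t=6: arr=0 -> substrate=5 bound=2 product=2
t=7: arr=3 -> substrate=8 bound=2 product=2
t=8: arr=0 -> substrate=8 bound=2 product=2
t=9: arr=2 -> substrate=10 bound=2 product=2
t=10: arr=2 -> substrate=10 bound=2 product=4

Answer: 0 0 2 2 2 2 2 2 2 2 2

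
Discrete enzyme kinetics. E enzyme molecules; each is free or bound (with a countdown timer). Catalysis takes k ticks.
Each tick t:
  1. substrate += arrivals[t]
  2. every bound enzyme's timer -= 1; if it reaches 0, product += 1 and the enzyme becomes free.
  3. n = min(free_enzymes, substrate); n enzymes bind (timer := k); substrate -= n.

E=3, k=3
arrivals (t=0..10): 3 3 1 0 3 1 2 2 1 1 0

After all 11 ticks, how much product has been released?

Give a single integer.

Answer: 9

Derivation:
t=0: arr=3 -> substrate=0 bound=3 product=0
t=1: arr=3 -> substrate=3 bound=3 product=0
t=2: arr=1 -> substrate=4 bound=3 product=0
t=3: arr=0 -> substrate=1 bound=3 product=3
t=4: arr=3 -> substrate=4 bound=3 product=3
t=5: arr=1 -> substrate=5 bound=3 product=3
t=6: arr=2 -> substrate=4 bound=3 product=6
t=7: arr=2 -> substrate=6 bound=3 product=6
t=8: arr=1 -> substrate=7 bound=3 product=6
t=9: arr=1 -> substrate=5 bound=3 product=9
t=10: arr=0 -> substrate=5 bound=3 product=9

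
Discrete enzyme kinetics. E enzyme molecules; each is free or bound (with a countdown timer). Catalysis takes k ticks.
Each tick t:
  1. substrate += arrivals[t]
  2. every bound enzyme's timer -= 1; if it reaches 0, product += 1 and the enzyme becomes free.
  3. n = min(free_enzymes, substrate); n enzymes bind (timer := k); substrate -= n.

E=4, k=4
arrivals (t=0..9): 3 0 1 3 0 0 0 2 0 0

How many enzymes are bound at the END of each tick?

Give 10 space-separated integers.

t=0: arr=3 -> substrate=0 bound=3 product=0
t=1: arr=0 -> substrate=0 bound=3 product=0
t=2: arr=1 -> substrate=0 bound=4 product=0
t=3: arr=3 -> substrate=3 bound=4 product=0
t=4: arr=0 -> substrate=0 bound=4 product=3
t=5: arr=0 -> substrate=0 bound=4 product=3
t=6: arr=0 -> substrate=0 bound=3 product=4
t=7: arr=2 -> substrate=1 bound=4 product=4
t=8: arr=0 -> substrate=0 bound=2 product=7
t=9: arr=0 -> substrate=0 bound=2 product=7

Answer: 3 3 4 4 4 4 3 4 2 2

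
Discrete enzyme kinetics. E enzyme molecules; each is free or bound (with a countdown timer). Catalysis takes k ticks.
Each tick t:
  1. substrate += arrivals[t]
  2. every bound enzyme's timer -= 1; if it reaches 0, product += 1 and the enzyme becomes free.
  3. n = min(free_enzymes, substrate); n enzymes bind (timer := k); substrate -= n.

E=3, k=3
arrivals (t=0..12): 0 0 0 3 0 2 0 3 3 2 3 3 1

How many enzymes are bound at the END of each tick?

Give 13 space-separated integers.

Answer: 0 0 0 3 3 3 2 3 3 3 3 3 3

Derivation:
t=0: arr=0 -> substrate=0 bound=0 product=0
t=1: arr=0 -> substrate=0 bound=0 product=0
t=2: arr=0 -> substrate=0 bound=0 product=0
t=3: arr=3 -> substrate=0 bound=3 product=0
t=4: arr=0 -> substrate=0 bound=3 product=0
t=5: arr=2 -> substrate=2 bound=3 product=0
t=6: arr=0 -> substrate=0 bound=2 product=3
t=7: arr=3 -> substrate=2 bound=3 product=3
t=8: arr=3 -> substrate=5 bound=3 product=3
t=9: arr=2 -> substrate=5 bound=3 product=5
t=10: arr=3 -> substrate=7 bound=3 product=6
t=11: arr=3 -> substrate=10 bound=3 product=6
t=12: arr=1 -> substrate=9 bound=3 product=8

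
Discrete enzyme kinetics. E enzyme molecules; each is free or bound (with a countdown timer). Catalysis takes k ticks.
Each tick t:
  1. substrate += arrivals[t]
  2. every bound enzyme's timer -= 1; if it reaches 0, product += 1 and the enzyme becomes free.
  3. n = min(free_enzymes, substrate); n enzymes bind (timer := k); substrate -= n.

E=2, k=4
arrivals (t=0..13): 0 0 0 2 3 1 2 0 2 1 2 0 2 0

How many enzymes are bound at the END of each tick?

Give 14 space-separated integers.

t=0: arr=0 -> substrate=0 bound=0 product=0
t=1: arr=0 -> substrate=0 bound=0 product=0
t=2: arr=0 -> substrate=0 bound=0 product=0
t=3: arr=2 -> substrate=0 bound=2 product=0
t=4: arr=3 -> substrate=3 bound=2 product=0
t=5: arr=1 -> substrate=4 bound=2 product=0
t=6: arr=2 -> substrate=6 bound=2 product=0
t=7: arr=0 -> substrate=4 bound=2 product=2
t=8: arr=2 -> substrate=6 bound=2 product=2
t=9: arr=1 -> substrate=7 bound=2 product=2
t=10: arr=2 -> substrate=9 bound=2 product=2
t=11: arr=0 -> substrate=7 bound=2 product=4
t=12: arr=2 -> substrate=9 bound=2 product=4
t=13: arr=0 -> substrate=9 bound=2 product=4

Answer: 0 0 0 2 2 2 2 2 2 2 2 2 2 2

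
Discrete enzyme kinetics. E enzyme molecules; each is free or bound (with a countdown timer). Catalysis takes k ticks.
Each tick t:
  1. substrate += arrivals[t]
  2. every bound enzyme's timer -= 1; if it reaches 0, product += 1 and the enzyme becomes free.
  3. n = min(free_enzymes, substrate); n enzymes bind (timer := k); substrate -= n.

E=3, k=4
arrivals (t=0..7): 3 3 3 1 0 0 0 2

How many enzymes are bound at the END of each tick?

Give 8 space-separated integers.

t=0: arr=3 -> substrate=0 bound=3 product=0
t=1: arr=3 -> substrate=3 bound=3 product=0
t=2: arr=3 -> substrate=6 bound=3 product=0
t=3: arr=1 -> substrate=7 bound=3 product=0
t=4: arr=0 -> substrate=4 bound=3 product=3
t=5: arr=0 -> substrate=4 bound=3 product=3
t=6: arr=0 -> substrate=4 bound=3 product=3
t=7: arr=2 -> substrate=6 bound=3 product=3

Answer: 3 3 3 3 3 3 3 3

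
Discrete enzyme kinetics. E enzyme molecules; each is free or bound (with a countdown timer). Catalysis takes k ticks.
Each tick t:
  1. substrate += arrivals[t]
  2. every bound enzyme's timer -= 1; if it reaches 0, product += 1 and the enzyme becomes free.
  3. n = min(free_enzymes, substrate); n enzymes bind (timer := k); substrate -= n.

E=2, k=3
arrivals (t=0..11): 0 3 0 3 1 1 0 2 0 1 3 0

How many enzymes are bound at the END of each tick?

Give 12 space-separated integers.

t=0: arr=0 -> substrate=0 bound=0 product=0
t=1: arr=3 -> substrate=1 bound=2 product=0
t=2: arr=0 -> substrate=1 bound=2 product=0
t=3: arr=3 -> substrate=4 bound=2 product=0
t=4: arr=1 -> substrate=3 bound=2 product=2
t=5: arr=1 -> substrate=4 bound=2 product=2
t=6: arr=0 -> substrate=4 bound=2 product=2
t=7: arr=2 -> substrate=4 bound=2 product=4
t=8: arr=0 -> substrate=4 bound=2 product=4
t=9: arr=1 -> substrate=5 bound=2 product=4
t=10: arr=3 -> substrate=6 bound=2 product=6
t=11: arr=0 -> substrate=6 bound=2 product=6

Answer: 0 2 2 2 2 2 2 2 2 2 2 2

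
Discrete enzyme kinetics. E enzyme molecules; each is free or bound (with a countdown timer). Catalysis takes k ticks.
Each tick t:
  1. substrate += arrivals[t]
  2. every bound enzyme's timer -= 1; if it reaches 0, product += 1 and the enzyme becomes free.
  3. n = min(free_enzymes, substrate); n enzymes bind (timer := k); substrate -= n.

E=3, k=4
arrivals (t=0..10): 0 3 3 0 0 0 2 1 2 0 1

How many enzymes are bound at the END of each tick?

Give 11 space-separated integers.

Answer: 0 3 3 3 3 3 3 3 3 3 3

Derivation:
t=0: arr=0 -> substrate=0 bound=0 product=0
t=1: arr=3 -> substrate=0 bound=3 product=0
t=2: arr=3 -> substrate=3 bound=3 product=0
t=3: arr=0 -> substrate=3 bound=3 product=0
t=4: arr=0 -> substrate=3 bound=3 product=0
t=5: arr=0 -> substrate=0 bound=3 product=3
t=6: arr=2 -> substrate=2 bound=3 product=3
t=7: arr=1 -> substrate=3 bound=3 product=3
t=8: arr=2 -> substrate=5 bound=3 product=3
t=9: arr=0 -> substrate=2 bound=3 product=6
t=10: arr=1 -> substrate=3 bound=3 product=6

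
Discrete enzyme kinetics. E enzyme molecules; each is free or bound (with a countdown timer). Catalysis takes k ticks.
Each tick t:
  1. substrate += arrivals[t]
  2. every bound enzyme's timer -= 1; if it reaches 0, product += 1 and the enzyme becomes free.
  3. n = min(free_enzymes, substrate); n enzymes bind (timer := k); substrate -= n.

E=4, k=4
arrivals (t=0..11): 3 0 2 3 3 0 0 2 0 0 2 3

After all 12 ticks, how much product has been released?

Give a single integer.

t=0: arr=3 -> substrate=0 bound=3 product=0
t=1: arr=0 -> substrate=0 bound=3 product=0
t=2: arr=2 -> substrate=1 bound=4 product=0
t=3: arr=3 -> substrate=4 bound=4 product=0
t=4: arr=3 -> substrate=4 bound=4 product=3
t=5: arr=0 -> substrate=4 bound=4 product=3
t=6: arr=0 -> substrate=3 bound=4 product=4
t=7: arr=2 -> substrate=5 bound=4 product=4
t=8: arr=0 -> substrate=2 bound=4 product=7
t=9: arr=0 -> substrate=2 bound=4 product=7
t=10: arr=2 -> substrate=3 bound=4 product=8
t=11: arr=3 -> substrate=6 bound=4 product=8

Answer: 8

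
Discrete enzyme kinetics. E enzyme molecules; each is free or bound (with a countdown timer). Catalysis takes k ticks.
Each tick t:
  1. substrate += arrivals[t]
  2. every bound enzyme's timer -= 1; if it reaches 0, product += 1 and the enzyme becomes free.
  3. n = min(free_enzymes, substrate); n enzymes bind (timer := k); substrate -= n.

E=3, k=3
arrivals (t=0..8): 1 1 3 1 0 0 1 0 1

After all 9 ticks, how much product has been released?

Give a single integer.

Answer: 6

Derivation:
t=0: arr=1 -> substrate=0 bound=1 product=0
t=1: arr=1 -> substrate=0 bound=2 product=0
t=2: arr=3 -> substrate=2 bound=3 product=0
t=3: arr=1 -> substrate=2 bound=3 product=1
t=4: arr=0 -> substrate=1 bound=3 product=2
t=5: arr=0 -> substrate=0 bound=3 product=3
t=6: arr=1 -> substrate=0 bound=3 product=4
t=7: arr=0 -> substrate=0 bound=2 product=5
t=8: arr=1 -> substrate=0 bound=2 product=6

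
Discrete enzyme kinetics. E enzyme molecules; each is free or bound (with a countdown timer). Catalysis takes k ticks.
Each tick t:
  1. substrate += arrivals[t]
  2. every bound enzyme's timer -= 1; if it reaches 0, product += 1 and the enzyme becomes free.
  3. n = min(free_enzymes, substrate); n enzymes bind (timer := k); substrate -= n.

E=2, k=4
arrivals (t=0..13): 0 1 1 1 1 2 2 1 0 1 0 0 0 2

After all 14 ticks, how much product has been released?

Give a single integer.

Answer: 5

Derivation:
t=0: arr=0 -> substrate=0 bound=0 product=0
t=1: arr=1 -> substrate=0 bound=1 product=0
t=2: arr=1 -> substrate=0 bound=2 product=0
t=3: arr=1 -> substrate=1 bound=2 product=0
t=4: arr=1 -> substrate=2 bound=2 product=0
t=5: arr=2 -> substrate=3 bound=2 product=1
t=6: arr=2 -> substrate=4 bound=2 product=2
t=7: arr=1 -> substrate=5 bound=2 product=2
t=8: arr=0 -> substrate=5 bound=2 product=2
t=9: arr=1 -> substrate=5 bound=2 product=3
t=10: arr=0 -> substrate=4 bound=2 product=4
t=11: arr=0 -> substrate=4 bound=2 product=4
t=12: arr=0 -> substrate=4 bound=2 product=4
t=13: arr=2 -> substrate=5 bound=2 product=5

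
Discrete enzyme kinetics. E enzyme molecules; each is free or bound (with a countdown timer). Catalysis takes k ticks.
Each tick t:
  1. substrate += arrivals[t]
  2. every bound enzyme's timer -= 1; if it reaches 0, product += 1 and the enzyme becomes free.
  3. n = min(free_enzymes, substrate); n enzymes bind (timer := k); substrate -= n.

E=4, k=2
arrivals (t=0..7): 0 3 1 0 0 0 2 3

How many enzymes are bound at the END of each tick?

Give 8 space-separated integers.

Answer: 0 3 4 1 0 0 2 4

Derivation:
t=0: arr=0 -> substrate=0 bound=0 product=0
t=1: arr=3 -> substrate=0 bound=3 product=0
t=2: arr=1 -> substrate=0 bound=4 product=0
t=3: arr=0 -> substrate=0 bound=1 product=3
t=4: arr=0 -> substrate=0 bound=0 product=4
t=5: arr=0 -> substrate=0 bound=0 product=4
t=6: arr=2 -> substrate=0 bound=2 product=4
t=7: arr=3 -> substrate=1 bound=4 product=4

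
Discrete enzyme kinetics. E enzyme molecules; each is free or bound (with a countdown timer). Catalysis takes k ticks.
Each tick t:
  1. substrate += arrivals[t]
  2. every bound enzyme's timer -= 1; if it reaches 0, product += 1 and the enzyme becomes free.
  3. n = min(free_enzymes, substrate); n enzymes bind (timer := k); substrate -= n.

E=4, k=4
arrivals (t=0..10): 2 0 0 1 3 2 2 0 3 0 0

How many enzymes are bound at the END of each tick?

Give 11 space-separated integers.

t=0: arr=2 -> substrate=0 bound=2 product=0
t=1: arr=0 -> substrate=0 bound=2 product=0
t=2: arr=0 -> substrate=0 bound=2 product=0
t=3: arr=1 -> substrate=0 bound=3 product=0
t=4: arr=3 -> substrate=0 bound=4 product=2
t=5: arr=2 -> substrate=2 bound=4 product=2
t=6: arr=2 -> substrate=4 bound=4 product=2
t=7: arr=0 -> substrate=3 bound=4 product=3
t=8: arr=3 -> substrate=3 bound=4 product=6
t=9: arr=0 -> substrate=3 bound=4 product=6
t=10: arr=0 -> substrate=3 bound=4 product=6

Answer: 2 2 2 3 4 4 4 4 4 4 4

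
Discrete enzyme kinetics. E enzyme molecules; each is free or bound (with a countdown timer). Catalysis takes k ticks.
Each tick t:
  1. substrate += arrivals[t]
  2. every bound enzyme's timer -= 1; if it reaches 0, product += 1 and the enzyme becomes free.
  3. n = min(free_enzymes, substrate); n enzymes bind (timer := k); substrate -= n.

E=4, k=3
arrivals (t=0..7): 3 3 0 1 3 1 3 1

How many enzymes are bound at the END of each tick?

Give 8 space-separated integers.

Answer: 3 4 4 4 4 4 4 4

Derivation:
t=0: arr=3 -> substrate=0 bound=3 product=0
t=1: arr=3 -> substrate=2 bound=4 product=0
t=2: arr=0 -> substrate=2 bound=4 product=0
t=3: arr=1 -> substrate=0 bound=4 product=3
t=4: arr=3 -> substrate=2 bound=4 product=4
t=5: arr=1 -> substrate=3 bound=4 product=4
t=6: arr=3 -> substrate=3 bound=4 product=7
t=7: arr=1 -> substrate=3 bound=4 product=8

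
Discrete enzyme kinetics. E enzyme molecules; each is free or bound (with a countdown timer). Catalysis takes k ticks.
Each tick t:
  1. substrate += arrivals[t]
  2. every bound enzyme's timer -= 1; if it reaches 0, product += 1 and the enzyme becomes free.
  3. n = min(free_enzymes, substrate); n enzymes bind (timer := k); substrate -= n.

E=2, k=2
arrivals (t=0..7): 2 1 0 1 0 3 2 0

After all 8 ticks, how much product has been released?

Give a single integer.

t=0: arr=2 -> substrate=0 bound=2 product=0
t=1: arr=1 -> substrate=1 bound=2 product=0
t=2: arr=0 -> substrate=0 bound=1 product=2
t=3: arr=1 -> substrate=0 bound=2 product=2
t=4: arr=0 -> substrate=0 bound=1 product=3
t=5: arr=3 -> substrate=1 bound=2 product=4
t=6: arr=2 -> substrate=3 bound=2 product=4
t=7: arr=0 -> substrate=1 bound=2 product=6

Answer: 6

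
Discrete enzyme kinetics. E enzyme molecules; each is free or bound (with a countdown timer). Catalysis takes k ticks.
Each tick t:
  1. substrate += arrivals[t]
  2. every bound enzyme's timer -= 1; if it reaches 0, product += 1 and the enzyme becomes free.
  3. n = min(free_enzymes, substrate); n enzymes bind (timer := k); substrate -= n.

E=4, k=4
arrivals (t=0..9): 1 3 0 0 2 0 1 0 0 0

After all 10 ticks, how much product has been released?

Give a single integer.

Answer: 6

Derivation:
t=0: arr=1 -> substrate=0 bound=1 product=0
t=1: arr=3 -> substrate=0 bound=4 product=0
t=2: arr=0 -> substrate=0 bound=4 product=0
t=3: arr=0 -> substrate=0 bound=4 product=0
t=4: arr=2 -> substrate=1 bound=4 product=1
t=5: arr=0 -> substrate=0 bound=2 product=4
t=6: arr=1 -> substrate=0 bound=3 product=4
t=7: arr=0 -> substrate=0 bound=3 product=4
t=8: arr=0 -> substrate=0 bound=2 product=5
t=9: arr=0 -> substrate=0 bound=1 product=6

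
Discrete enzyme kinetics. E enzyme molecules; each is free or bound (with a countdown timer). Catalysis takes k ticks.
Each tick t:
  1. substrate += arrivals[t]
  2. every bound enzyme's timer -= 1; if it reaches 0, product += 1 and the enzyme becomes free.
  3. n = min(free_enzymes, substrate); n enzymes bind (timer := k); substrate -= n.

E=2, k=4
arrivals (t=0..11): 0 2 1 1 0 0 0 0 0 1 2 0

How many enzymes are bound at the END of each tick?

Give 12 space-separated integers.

Answer: 0 2 2 2 2 2 2 2 2 1 2 2

Derivation:
t=0: arr=0 -> substrate=0 bound=0 product=0
t=1: arr=2 -> substrate=0 bound=2 product=0
t=2: arr=1 -> substrate=1 bound=2 product=0
t=3: arr=1 -> substrate=2 bound=2 product=0
t=4: arr=0 -> substrate=2 bound=2 product=0
t=5: arr=0 -> substrate=0 bound=2 product=2
t=6: arr=0 -> substrate=0 bound=2 product=2
t=7: arr=0 -> substrate=0 bound=2 product=2
t=8: arr=0 -> substrate=0 bound=2 product=2
t=9: arr=1 -> substrate=0 bound=1 product=4
t=10: arr=2 -> substrate=1 bound=2 product=4
t=11: arr=0 -> substrate=1 bound=2 product=4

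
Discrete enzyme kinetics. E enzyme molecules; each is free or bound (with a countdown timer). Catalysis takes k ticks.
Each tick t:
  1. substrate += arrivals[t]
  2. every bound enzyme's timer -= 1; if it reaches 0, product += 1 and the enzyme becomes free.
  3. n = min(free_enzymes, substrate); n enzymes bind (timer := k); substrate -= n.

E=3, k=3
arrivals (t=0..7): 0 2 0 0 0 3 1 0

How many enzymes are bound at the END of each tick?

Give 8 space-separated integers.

Answer: 0 2 2 2 0 3 3 3

Derivation:
t=0: arr=0 -> substrate=0 bound=0 product=0
t=1: arr=2 -> substrate=0 bound=2 product=0
t=2: arr=0 -> substrate=0 bound=2 product=0
t=3: arr=0 -> substrate=0 bound=2 product=0
t=4: arr=0 -> substrate=0 bound=0 product=2
t=5: arr=3 -> substrate=0 bound=3 product=2
t=6: arr=1 -> substrate=1 bound=3 product=2
t=7: arr=0 -> substrate=1 bound=3 product=2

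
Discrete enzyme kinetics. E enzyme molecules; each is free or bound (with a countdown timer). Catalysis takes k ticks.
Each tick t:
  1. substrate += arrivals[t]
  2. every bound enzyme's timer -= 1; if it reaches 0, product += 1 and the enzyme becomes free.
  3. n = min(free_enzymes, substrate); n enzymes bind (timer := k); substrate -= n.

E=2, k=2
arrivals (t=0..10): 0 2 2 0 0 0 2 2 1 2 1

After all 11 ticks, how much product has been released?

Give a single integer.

Answer: 8

Derivation:
t=0: arr=0 -> substrate=0 bound=0 product=0
t=1: arr=2 -> substrate=0 bound=2 product=0
t=2: arr=2 -> substrate=2 bound=2 product=0
t=3: arr=0 -> substrate=0 bound=2 product=2
t=4: arr=0 -> substrate=0 bound=2 product=2
t=5: arr=0 -> substrate=0 bound=0 product=4
t=6: arr=2 -> substrate=0 bound=2 product=4
t=7: arr=2 -> substrate=2 bound=2 product=4
t=8: arr=1 -> substrate=1 bound=2 product=6
t=9: arr=2 -> substrate=3 bound=2 product=6
t=10: arr=1 -> substrate=2 bound=2 product=8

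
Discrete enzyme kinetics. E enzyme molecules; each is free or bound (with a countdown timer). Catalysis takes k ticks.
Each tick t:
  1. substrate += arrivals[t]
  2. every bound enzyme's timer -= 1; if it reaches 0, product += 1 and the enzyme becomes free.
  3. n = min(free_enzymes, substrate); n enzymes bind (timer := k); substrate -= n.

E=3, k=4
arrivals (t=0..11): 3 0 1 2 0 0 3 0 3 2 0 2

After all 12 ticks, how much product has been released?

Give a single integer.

Answer: 6

Derivation:
t=0: arr=3 -> substrate=0 bound=3 product=0
t=1: arr=0 -> substrate=0 bound=3 product=0
t=2: arr=1 -> substrate=1 bound=3 product=0
t=3: arr=2 -> substrate=3 bound=3 product=0
t=4: arr=0 -> substrate=0 bound=3 product=3
t=5: arr=0 -> substrate=0 bound=3 product=3
t=6: arr=3 -> substrate=3 bound=3 product=3
t=7: arr=0 -> substrate=3 bound=3 product=3
t=8: arr=3 -> substrate=3 bound=3 product=6
t=9: arr=2 -> substrate=5 bound=3 product=6
t=10: arr=0 -> substrate=5 bound=3 product=6
t=11: arr=2 -> substrate=7 bound=3 product=6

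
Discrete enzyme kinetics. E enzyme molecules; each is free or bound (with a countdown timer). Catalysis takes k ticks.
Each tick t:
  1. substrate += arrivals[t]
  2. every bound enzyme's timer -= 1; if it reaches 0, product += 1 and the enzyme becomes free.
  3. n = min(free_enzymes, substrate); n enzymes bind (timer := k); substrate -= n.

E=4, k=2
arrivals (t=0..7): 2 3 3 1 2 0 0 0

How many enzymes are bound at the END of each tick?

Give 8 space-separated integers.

t=0: arr=2 -> substrate=0 bound=2 product=0
t=1: arr=3 -> substrate=1 bound=4 product=0
t=2: arr=3 -> substrate=2 bound=4 product=2
t=3: arr=1 -> substrate=1 bound=4 product=4
t=4: arr=2 -> substrate=1 bound=4 product=6
t=5: arr=0 -> substrate=0 bound=3 product=8
t=6: arr=0 -> substrate=0 bound=1 product=10
t=7: arr=0 -> substrate=0 bound=0 product=11

Answer: 2 4 4 4 4 3 1 0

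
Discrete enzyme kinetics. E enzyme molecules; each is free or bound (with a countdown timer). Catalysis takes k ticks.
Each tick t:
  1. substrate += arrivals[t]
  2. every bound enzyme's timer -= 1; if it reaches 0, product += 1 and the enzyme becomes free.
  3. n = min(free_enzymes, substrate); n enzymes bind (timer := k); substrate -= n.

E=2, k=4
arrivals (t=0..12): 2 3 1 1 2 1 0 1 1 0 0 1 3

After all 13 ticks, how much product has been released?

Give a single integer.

Answer: 6

Derivation:
t=0: arr=2 -> substrate=0 bound=2 product=0
t=1: arr=3 -> substrate=3 bound=2 product=0
t=2: arr=1 -> substrate=4 bound=2 product=0
t=3: arr=1 -> substrate=5 bound=2 product=0
t=4: arr=2 -> substrate=5 bound=2 product=2
t=5: arr=1 -> substrate=6 bound=2 product=2
t=6: arr=0 -> substrate=6 bound=2 product=2
t=7: arr=1 -> substrate=7 bound=2 product=2
t=8: arr=1 -> substrate=6 bound=2 product=4
t=9: arr=0 -> substrate=6 bound=2 product=4
t=10: arr=0 -> substrate=6 bound=2 product=4
t=11: arr=1 -> substrate=7 bound=2 product=4
t=12: arr=3 -> substrate=8 bound=2 product=6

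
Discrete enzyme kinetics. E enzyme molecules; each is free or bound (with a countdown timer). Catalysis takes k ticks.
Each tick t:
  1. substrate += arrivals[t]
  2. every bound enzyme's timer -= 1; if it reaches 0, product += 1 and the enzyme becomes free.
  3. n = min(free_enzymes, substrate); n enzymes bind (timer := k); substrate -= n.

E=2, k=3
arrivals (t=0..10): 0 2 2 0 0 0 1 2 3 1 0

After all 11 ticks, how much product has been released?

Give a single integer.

t=0: arr=0 -> substrate=0 bound=0 product=0
t=1: arr=2 -> substrate=0 bound=2 product=0
t=2: arr=2 -> substrate=2 bound=2 product=0
t=3: arr=0 -> substrate=2 bound=2 product=0
t=4: arr=0 -> substrate=0 bound=2 product=2
t=5: arr=0 -> substrate=0 bound=2 product=2
t=6: arr=1 -> substrate=1 bound=2 product=2
t=7: arr=2 -> substrate=1 bound=2 product=4
t=8: arr=3 -> substrate=4 bound=2 product=4
t=9: arr=1 -> substrate=5 bound=2 product=4
t=10: arr=0 -> substrate=3 bound=2 product=6

Answer: 6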